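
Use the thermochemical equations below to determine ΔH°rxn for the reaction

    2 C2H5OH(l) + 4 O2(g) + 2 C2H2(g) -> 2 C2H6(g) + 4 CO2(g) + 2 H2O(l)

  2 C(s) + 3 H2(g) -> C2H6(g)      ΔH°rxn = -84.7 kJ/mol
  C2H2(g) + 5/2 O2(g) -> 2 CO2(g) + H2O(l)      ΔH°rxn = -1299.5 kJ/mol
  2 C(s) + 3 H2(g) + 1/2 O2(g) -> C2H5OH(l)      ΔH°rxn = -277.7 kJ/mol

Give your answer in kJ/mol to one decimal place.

equation 1 × 2: (2)·(-84.7) = -169.4 kJ/mol
equation 2 × 2: (2)·(-1299.5) = -2599.0 kJ/mol
equation 3 reversed and × 2: (-2)·(-277.7) = +555.4 kJ/mol
ΔH°rxn = (-169.4) + (-2599.0) + (+555.4) = -2213.0 kJ/mol

ΔH°rxn = -2213.0 kJ/mol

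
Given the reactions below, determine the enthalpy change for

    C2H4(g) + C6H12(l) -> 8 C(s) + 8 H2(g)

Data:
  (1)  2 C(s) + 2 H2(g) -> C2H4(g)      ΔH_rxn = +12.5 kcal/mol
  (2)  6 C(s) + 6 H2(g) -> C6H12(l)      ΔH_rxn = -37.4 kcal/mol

(1) reversed: -12.5 kcal/mol
(2) reversed: +37.4 kcal/mol
Summing the manipulated equations, ΔH_rxn = (-1)·(+12.5) + (-1)·(-37.4) = 24.9 kcal/mol

ΔH_rxn = 24.9 kcal/mol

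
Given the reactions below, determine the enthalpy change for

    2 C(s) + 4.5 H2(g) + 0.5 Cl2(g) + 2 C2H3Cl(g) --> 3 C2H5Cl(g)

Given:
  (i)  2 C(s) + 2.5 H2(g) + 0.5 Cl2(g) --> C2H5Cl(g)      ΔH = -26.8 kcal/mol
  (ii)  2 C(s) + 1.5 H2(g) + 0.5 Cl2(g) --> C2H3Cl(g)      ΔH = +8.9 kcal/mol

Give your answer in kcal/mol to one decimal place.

ΔH = -98.2 kcal/mol

(i) × 3 (×3 to match 3 C2H5Cl(g) in the target): (3)·(-26.8) = -80.4 kcal/mol
(ii) reversed and × 2 (C2H3Cl(g) must end up as a reactant; ×2 to match 2 C2H3Cl(g) in the target): (-2)·(+8.9) = -17.8 kcal/mol
Summing the manipulated equations, ΔH = (-80.4) + (-17.8) = -98.2 kcal/mol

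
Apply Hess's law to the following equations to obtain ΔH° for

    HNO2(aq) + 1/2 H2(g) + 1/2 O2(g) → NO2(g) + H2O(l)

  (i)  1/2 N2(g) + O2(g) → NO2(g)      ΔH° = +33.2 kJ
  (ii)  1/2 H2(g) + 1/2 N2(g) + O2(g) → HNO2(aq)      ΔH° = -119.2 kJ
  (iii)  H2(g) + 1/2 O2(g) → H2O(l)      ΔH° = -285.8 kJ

(i) as written: +33.2 kJ
(ii) reversed: +119.2 kJ
(iii) as written: -285.8 kJ
Combining the equations, ΔH° = (1)·(+33.2) + (-1)·(-119.2) + (1)·(-285.8) = -133.4 kJ

ΔH° = -133.4 kJ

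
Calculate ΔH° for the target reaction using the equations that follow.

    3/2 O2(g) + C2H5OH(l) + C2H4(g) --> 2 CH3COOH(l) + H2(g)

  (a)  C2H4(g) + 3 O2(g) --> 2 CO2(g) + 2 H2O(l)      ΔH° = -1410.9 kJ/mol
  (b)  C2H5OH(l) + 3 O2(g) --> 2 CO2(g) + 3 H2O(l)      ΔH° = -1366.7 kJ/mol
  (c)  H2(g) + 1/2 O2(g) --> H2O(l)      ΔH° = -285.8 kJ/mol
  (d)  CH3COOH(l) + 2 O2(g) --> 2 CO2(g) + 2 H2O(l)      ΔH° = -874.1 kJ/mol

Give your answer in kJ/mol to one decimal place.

ΔH° = -743.6 kJ/mol

(a) as written: -1410.9 kJ/mol
(b) as written: -1366.7 kJ/mol
(c) reversed: +285.8 kJ/mol
(d) reversed and × 2: (-2)·(-874.1) = +1748.2 kJ/mol
ΔH° = (1)·(-1410.9) + (1)·(-1366.7) + (-1)·(-285.8) + (-2)·(-874.1) = -743.6 kJ/mol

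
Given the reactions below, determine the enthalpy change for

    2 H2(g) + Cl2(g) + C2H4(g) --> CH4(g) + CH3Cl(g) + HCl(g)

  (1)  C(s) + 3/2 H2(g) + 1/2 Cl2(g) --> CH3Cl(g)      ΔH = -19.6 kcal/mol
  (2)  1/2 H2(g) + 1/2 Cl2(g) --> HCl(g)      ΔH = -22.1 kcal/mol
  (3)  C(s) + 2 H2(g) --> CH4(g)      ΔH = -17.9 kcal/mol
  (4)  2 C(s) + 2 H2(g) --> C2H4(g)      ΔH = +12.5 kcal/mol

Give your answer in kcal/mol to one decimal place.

(1) as written: -19.6 kcal/mol
(2) as written: -22.1 kcal/mol
(3) as written: -17.9 kcal/mol
(4) reversed: -12.5 kcal/mol
ΔH = (1)·(-19.6) + (1)·(-22.1) + (1)·(-17.9) + (-1)·(+12.5) = -72.1 kcal/mol

ΔH = -72.1 kcal/mol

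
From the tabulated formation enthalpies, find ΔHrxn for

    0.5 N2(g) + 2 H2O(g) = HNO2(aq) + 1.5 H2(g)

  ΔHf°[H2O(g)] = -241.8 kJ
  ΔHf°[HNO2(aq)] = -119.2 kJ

Products: 1·(-119.2) + 3/2·(+0.0) = -119.2
Reactants: 1/2·(+0.0) + 2·(-241.8) = -483.6
ΔHrxn = (-119.2) − (-483.6) = 364.4 kJ

ΔHrxn = 364.4 kJ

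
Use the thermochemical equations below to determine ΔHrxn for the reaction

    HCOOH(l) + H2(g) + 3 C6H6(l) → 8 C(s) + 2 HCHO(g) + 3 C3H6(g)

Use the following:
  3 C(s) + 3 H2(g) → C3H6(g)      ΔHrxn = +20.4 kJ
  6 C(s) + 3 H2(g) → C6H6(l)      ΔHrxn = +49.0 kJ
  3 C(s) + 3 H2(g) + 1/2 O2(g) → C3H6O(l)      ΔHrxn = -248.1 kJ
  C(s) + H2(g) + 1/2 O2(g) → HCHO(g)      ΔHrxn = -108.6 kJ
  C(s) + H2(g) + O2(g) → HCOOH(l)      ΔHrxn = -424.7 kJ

ΔHrxn = 121.7 kJ

equation 1 × 3: (3)·(+20.4) = +61.2 kJ
equation 2 reversed and × 3: (-3)·(+49.0) = -147.0 kJ
equation 3: not needed.
equation 4 × 2: (2)·(-108.6) = -217.2 kJ
equation 5 reversed: +424.7 kJ
ΔHrxn = (3)·(+20.4) + (-3)·(+49.0) + (2)·(-108.6) + (-1)·(-424.7) = 121.7 kJ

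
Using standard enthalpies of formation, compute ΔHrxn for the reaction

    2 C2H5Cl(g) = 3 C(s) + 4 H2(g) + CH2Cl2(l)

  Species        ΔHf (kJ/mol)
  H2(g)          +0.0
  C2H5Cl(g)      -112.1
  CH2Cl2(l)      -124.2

ΔHrxn = 100.0 kJ/mol

ΔH°rxn = Σ nΔHf°(products) − Σ nΔHf°(reactants).
Products: 3·(+0.0) + 4·(+0.0) + 1·(-124.2) = -124.2
Reactants: 2·(-112.1) = -224.2
ΔHrxn = (-124.2) − (-224.2) = 100.0 kJ/mol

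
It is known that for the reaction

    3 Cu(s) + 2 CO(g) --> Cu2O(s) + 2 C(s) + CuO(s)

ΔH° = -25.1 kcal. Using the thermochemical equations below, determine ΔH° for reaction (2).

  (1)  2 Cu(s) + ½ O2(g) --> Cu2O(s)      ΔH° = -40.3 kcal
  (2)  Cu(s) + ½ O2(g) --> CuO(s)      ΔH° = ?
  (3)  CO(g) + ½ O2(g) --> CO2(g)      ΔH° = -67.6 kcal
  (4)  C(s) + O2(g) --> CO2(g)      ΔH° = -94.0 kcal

ΔH° = -37.6 kcal

(1) as written (Cu2O(s) already on the product side): -40.3 kcal
(2) as written (CuO(s) already on the product side): contributes x
(3) × 2 (×2 to match 2 CO(g) in the target): (2)·(-67.6) = -135.2 kcal
(4) reversed and × 2 (C(s) must end up as a product; ×2 to match 2 C(s) in the target): (-2)·(-94.0) = +188.0 kcal
-25.1 = (-40.3) + (-135.2) + (+188.0) + x
x = (-25.1 − (+12.5)) / (1) = -37.6 kcal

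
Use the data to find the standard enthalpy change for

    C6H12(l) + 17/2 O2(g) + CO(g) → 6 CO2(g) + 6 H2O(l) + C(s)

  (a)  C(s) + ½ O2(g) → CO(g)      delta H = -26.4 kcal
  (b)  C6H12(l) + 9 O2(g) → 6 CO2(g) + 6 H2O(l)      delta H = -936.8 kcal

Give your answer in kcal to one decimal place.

delta H = -910.4 kcal

(a) reversed (CO(g) must end up as a reactant): +26.4 kcal
(b) as written (C6H12(l) already on the reactant side): -936.8 kcal
Since enthalpy is a state function, delta H = (-1)·(-26.4) + (1)·(-936.8) = -910.4 kcal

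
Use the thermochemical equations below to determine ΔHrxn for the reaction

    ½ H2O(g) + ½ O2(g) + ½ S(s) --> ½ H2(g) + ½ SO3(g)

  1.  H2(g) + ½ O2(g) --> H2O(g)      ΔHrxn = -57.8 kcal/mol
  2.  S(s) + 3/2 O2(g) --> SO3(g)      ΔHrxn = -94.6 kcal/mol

eq. 1 reversed and × 1/2: (-1/2)·(-57.8) = +28.9 kcal/mol
eq. 2 × 1/2: (1/2)·(-94.6) = -47.3 kcal/mol
By Hess's law, ΔHrxn = (-1/2)·(-57.8) + (1/2)·(-94.6) = -18.4 kcal/mol

ΔHrxn = -18.4 kcal/mol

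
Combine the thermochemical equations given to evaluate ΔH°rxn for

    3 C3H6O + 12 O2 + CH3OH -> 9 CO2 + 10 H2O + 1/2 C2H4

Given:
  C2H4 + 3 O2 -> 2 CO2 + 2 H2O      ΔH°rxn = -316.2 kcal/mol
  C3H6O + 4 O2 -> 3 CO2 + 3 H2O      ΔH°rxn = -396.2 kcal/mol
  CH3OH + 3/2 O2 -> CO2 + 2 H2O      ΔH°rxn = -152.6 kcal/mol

ΔH°rxn = -1183.1 kcal/mol

equation 1 reversed and × 1/2 (reverse to put C2H4 on the product side; ×1/2 to match 1/2 C2H4 in the target): (-1/2)·(-316.2) = +158.1 kcal/mol
equation 2 × 3 (×3 to match 3 C3H6O in the target): (3)·(-396.2) = -1188.6 kcal/mol
equation 3 as written (CH3OH already on the reactant side): -152.6 kcal/mol
By Hess's law, ΔH°rxn = (-1/2)·(-316.2) + (3)·(-396.2) + (1)·(-152.6) = -1183.1 kcal/mol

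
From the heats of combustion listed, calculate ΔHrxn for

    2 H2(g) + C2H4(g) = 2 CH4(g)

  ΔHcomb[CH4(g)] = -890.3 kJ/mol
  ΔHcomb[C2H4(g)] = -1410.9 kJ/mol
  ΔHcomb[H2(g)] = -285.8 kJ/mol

With combustion enthalpies, reactants minus products:
= [2·(-285.8) + 1·(-1410.9)] − [2·(-890.3)]
= -201.9 kJ/mol

ΔHrxn = -201.9 kJ/mol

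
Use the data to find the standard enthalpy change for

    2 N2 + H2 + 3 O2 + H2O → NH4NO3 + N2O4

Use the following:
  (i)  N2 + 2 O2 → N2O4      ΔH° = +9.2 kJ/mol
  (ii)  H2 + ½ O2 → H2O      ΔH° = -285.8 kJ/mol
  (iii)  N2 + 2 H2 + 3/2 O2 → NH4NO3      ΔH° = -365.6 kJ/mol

ΔH° = -70.6 kJ/mol

(i) as written: +9.2 kJ/mol
(ii) reversed: +285.8 kJ/mol
(iii) as written: -365.6 kJ/mol
ΔH° = (1)·(+9.2) + (-1)·(-285.8) + (1)·(-365.6) = -70.6 kJ/mol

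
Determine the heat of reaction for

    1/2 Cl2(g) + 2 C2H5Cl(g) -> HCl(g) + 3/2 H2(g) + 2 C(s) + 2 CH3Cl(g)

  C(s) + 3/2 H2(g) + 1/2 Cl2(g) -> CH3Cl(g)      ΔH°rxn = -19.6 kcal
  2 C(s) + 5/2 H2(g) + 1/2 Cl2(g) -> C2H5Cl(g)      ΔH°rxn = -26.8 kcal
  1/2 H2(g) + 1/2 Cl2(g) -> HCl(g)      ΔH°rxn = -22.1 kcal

equation 1 × 2 (×2 to match 2 CH3Cl(g) in the target): (2)·(-19.6) = -39.2 kcal
equation 2 reversed and × 2 (reverse to put C2H5Cl(g) on the reactant side; scale by 2 for the 2 C2H5Cl(g)): (-2)·(-26.8) = +53.6 kcal
equation 3 as written (HCl(g) already on the product side): -22.1 kcal
Since enthalpy is a state function, ΔH°rxn = (-39.2) + (+53.6) + (-22.1) = -7.7 kcal

ΔH°rxn = -7.7 kcal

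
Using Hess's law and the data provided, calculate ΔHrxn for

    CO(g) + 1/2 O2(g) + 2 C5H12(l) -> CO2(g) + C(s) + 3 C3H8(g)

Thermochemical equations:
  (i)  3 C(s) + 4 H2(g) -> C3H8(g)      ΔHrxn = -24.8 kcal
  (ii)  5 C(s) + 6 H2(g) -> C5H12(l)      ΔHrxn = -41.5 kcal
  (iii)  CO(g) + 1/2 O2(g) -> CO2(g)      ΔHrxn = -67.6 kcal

(i) × 3: (3)·(-24.8) = -74.4 kcal
(ii) reversed and × 2: (-2)·(-41.5) = +83.0 kcal
(iii) as written: -67.6 kcal
Summing the manipulated equations, ΔHrxn = (3)·(-24.8) + (-2)·(-41.5) + (1)·(-67.6) = -59.0 kcal

ΔHrxn = -59.0 kcal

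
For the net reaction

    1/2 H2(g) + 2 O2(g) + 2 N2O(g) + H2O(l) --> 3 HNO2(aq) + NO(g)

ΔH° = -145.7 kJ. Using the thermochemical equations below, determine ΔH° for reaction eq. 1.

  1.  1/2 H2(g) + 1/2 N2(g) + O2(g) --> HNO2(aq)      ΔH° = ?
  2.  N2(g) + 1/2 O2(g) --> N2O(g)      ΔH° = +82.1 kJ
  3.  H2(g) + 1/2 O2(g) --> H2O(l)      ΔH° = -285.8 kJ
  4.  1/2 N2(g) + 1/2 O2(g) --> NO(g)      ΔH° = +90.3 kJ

eq. 1 × 3 (scale by 3 for the 3 HNO2(aq)): contributes 3·x
eq. 2 reversed and × 2 (reverse to put N2O(g) on the reactant side; ×2 to match 2 N2O(g) in the target): (-2)·(+82.1) = -164.2 kJ
eq. 3 reversed (H2O(l) must end up as a reactant): +285.8 kJ
eq. 4 as written (NO(g) already on the product side): +90.3 kJ
-145.7 = (-164.2) + (+285.8) + (+90.3) + 3·x
x = (-145.7 − (+211.9)) / (3) = -119.2 kJ

ΔH° = -119.2 kJ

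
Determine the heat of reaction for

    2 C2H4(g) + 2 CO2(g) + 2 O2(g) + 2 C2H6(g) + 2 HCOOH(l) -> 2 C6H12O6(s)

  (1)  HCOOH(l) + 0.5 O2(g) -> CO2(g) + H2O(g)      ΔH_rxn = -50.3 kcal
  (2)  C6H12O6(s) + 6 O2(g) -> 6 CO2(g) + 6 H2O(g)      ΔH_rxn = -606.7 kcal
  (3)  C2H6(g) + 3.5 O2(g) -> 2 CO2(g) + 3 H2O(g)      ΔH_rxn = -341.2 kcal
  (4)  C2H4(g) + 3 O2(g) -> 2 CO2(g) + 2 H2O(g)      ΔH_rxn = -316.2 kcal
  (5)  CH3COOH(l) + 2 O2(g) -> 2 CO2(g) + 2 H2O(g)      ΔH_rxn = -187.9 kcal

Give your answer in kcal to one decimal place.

(1) × 2: (2)·(-50.3) = -100.6 kcal
(2) reversed and × 2: (-2)·(-606.7) = +1213.4 kcal
(3) × 2: (2)·(-341.2) = -682.4 kcal
(4) × 2: (2)·(-316.2) = -632.4 kcal
(5): not needed.
Summing the manipulated equations, ΔH_rxn = (-100.6) + (+1213.4) + (-682.4) + (-632.4) = -202.0 kcal

ΔH_rxn = -202.0 kcal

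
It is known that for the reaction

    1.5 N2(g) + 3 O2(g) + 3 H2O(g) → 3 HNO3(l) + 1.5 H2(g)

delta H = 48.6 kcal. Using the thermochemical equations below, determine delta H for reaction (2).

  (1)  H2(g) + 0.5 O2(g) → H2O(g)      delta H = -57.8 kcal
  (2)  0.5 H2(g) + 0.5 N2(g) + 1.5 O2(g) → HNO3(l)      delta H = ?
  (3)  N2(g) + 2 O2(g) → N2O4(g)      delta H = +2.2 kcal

(1) reversed and × 3: (-3)·(-57.8) = +173.4 kcal
(2) × 3: contributes 3·x
(3): not needed.
+48.6 = (+173.4) + 3·x
x = (+48.6 − (+173.4)) / (3) = -41.6 kcal

delta H = -41.6 kcal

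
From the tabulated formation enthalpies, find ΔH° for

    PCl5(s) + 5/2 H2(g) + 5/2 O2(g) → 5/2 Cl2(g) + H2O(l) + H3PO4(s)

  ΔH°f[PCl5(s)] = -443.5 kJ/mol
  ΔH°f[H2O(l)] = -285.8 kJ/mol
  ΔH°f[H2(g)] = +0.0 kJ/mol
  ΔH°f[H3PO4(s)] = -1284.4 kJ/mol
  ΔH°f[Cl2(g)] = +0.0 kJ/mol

Products: 5/2·(+0.0) + 1·(-285.8) + 1·(-1284.4) = -1570.2
Reactants: 1·(-443.5) + 5/2·(+0.0) + 5/2·(+0.0) = -443.5
ΔH° = (-1570.2) − (-443.5) = -1126.7 kJ/mol

ΔH° = -1126.7 kJ/mol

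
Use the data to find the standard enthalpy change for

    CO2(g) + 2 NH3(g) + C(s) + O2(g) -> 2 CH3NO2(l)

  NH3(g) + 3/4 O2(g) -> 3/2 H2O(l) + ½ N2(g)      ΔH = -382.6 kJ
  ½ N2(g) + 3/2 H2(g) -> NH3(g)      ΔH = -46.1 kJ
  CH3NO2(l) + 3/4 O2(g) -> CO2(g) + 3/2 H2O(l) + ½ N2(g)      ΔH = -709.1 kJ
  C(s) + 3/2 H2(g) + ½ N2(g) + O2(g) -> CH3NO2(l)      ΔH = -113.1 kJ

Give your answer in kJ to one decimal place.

ΔH = 259.5 kJ

equation 1 as written: -382.6 kJ
equation 2 reversed: +46.1 kJ
equation 3 reversed: +709.1 kJ
equation 4 as written: -113.1 kJ
Summing the manipulated equations, ΔH = (-382.6) + (+46.1) + (+709.1) + (-113.1) = 259.5 kJ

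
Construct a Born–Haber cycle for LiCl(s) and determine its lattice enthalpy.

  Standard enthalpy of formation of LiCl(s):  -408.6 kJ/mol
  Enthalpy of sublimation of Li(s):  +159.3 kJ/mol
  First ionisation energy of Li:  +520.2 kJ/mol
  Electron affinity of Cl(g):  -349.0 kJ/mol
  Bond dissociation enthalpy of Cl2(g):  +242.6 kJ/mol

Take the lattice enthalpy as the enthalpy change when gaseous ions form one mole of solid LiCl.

U = -860.4 kJ/mol

ΔHf° = 1·ΔHsub + 1·(ΣIE) + 1/2·D(Cl2) + 1·EA + U
-408.6 = 1·(+159.3) + 1·(+520.2) + 1/2·(+242.6) + 1·(-349.0) + U
U = -408.6 − (+451.8) = -860.4 kJ/mol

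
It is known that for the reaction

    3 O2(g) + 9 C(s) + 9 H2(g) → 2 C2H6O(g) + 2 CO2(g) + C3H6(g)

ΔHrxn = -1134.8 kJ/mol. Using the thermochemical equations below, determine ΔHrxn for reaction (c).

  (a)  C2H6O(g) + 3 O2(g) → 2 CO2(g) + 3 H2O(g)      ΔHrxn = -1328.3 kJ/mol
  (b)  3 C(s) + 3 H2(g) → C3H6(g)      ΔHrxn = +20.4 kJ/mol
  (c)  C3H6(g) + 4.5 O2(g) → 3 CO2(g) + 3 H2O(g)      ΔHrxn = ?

ΔHrxn = -1926.3 kJ/mol

(a) reversed and × 2: (-2)·(-1328.3) = +2656.6 kJ/mol
(b) × 3: (3)·(+20.4) = +61.2 kJ/mol
(c) × 2: contributes 2·x
-1134.8 = (+2656.6) + (+61.2) + 2·x
x = (-1134.8 − (+2717.8)) / (2) = -1926.3 kJ/mol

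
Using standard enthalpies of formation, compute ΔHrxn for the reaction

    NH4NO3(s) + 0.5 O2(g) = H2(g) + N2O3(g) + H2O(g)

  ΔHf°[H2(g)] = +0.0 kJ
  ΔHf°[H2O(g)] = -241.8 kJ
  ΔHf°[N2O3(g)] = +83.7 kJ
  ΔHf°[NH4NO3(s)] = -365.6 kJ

Products: 1·(+0.0) + 1·(+83.7) + 1·(-241.8) = -158.1
Reactants: 1·(-365.6) + 1/2·(+0.0) = -365.6
ΔHrxn = (-158.1) − (-365.6) = 207.5 kJ

ΔHrxn = 207.5 kJ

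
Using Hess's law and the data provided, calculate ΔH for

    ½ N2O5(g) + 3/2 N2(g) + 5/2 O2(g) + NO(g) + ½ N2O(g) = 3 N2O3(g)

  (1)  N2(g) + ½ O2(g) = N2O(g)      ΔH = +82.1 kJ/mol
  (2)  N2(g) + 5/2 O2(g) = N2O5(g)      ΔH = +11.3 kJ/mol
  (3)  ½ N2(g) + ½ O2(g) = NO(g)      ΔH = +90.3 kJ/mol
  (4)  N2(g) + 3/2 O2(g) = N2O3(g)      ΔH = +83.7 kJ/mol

(1) reversed and × 1/2: (-1/2)·(+82.1) = -41.05 kJ/mol
(2) reversed and × 1/2: (-1/2)·(+11.3) = -5.65 kJ/mol
(3) reversed: -90.3 kJ/mol
(4) × 3: (3)·(+83.7) = +251.1 kJ/mol
By Hess's law, ΔH = (-41.05) + (-5.65) + (-90.3) + (+251.1) = 114.1 kJ/mol

ΔH = 114.1 kJ/mol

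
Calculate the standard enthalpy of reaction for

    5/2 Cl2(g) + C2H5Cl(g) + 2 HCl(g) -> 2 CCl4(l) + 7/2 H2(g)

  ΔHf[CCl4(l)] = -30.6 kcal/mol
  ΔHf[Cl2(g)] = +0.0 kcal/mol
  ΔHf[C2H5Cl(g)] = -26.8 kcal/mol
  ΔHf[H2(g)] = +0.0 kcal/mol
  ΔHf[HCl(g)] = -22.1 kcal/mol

ΔHrxn = 9.8 kcal/mol

Products: 2·(-30.6) + 7/2·(+0.0) = -61.2
Reactants: 5/2·(+0.0) + 1·(-26.8) + 2·(-22.1) = -71.0
ΔHrxn = (-61.2) − (-71.0) = 9.8 kcal/mol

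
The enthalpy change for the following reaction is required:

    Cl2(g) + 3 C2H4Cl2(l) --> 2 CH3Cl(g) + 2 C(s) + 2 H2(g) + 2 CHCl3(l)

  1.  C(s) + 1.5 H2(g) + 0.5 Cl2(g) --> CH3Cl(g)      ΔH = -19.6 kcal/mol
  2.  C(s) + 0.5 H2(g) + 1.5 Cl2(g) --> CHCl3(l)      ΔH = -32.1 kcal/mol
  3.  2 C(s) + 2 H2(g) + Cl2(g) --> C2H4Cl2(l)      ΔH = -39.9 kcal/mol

eq. 1 × 2 (scale by 2 for the 2 CH3Cl(g)): (2)·(-19.6) = -39.2 kcal/mol
eq. 2 × 2 (×2 to match 2 CHCl3(l) in the target): (2)·(-32.1) = -64.2 kcal/mol
eq. 3 reversed and × 3 (reverse to put C2H4Cl2(l) on the reactant side; ×3 to match 3 C2H4Cl2(l) in the target): (-3)·(-39.9) = +119.7 kcal/mol
Combining the equations, ΔH = (-39.2) + (-64.2) + (+119.7) = 16.3 kcal/mol

ΔH = 16.3 kcal/mol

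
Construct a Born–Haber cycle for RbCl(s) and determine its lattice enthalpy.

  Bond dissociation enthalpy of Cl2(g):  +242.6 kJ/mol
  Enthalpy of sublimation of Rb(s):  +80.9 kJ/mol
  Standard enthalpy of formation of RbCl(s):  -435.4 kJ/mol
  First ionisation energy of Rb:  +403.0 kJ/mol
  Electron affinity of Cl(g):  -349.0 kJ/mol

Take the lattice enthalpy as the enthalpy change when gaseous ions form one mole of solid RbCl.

ΔHf° = 1·ΔHsub + 1·(ΣIE) + 1/2·D(Cl2) + 1·EA + U
-435.4 = 1·(+80.9) + 1·(+403.0) + 1/2·(+242.6) + 1·(-349.0) + U
U = -435.4 − (+256.2) = -691.6 kJ/mol

U = -691.6 kJ/mol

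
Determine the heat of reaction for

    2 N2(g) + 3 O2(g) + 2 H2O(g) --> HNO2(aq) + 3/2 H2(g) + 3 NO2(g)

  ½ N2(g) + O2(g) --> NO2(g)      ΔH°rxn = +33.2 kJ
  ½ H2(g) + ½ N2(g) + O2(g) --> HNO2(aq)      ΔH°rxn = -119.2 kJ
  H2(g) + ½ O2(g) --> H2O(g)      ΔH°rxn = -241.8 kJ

equation 1 × 3 (scale by 3 for the 3 NO2(g)): (3)·(+33.2) = +99.6 kJ
equation 2 as written (HNO2(aq) already on the product side): -119.2 kJ
equation 3 reversed and × 2 (H2O(g) must end up as a reactant; ×2 to match 2 H2O(g) in the target): (-2)·(-241.8) = +483.6 kJ
ΔH°rxn = (+99.6) + (-119.2) + (+483.6) = 464.0 kJ

ΔH°rxn = 464.0 kJ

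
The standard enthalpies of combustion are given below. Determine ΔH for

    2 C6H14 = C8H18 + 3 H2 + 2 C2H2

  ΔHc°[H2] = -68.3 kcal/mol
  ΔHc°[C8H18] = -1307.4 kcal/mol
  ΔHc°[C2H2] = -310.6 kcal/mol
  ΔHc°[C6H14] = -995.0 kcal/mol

With combustion enthalpies, reactants minus products:
= [2·(-995.0)] − [1·(-1307.4) + 3·(-68.3) + 2·(-310.6)]
= 143.5 kcal/mol

ΔH = 143.5 kcal/mol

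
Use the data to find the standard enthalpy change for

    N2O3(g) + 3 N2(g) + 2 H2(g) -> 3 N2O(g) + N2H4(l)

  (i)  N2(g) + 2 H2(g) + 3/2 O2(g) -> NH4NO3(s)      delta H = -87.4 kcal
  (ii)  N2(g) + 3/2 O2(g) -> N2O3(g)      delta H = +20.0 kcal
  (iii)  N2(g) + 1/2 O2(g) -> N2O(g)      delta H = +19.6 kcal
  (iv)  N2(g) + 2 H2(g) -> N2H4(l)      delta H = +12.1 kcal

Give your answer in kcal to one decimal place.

(i): not needed.
(ii) reversed: -20.0 kcal
(iii) × 3: (3)·(+19.6) = +58.8 kcal
(iv) as written: +12.1 kcal
By Hess's law, delta H = (-20.0) + (+58.8) + (+12.1) = 50.9 kcal

delta H = 50.9 kcal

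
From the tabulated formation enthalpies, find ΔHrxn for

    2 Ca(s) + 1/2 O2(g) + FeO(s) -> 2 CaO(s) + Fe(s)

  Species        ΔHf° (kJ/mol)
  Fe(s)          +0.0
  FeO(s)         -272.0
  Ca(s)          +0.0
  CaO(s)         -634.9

Products: 2·(-634.9) + 1·(+0.0) = -1269.8
Reactants: 2·(+0.0) + 1/2·(+0.0) + 1·(-272.0) = -272.0
ΔHrxn = (-1269.8) − (-272.0) = -997.8 kJ/mol

ΔHrxn = -997.8 kJ/mol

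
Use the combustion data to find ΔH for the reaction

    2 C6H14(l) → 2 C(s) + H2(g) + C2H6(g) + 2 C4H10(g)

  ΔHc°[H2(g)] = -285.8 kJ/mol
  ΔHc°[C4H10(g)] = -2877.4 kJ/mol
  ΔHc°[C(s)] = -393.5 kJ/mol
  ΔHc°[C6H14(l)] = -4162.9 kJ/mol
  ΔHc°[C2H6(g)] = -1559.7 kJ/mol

ΔH = 61.5 kJ/mol

With combustion enthalpies, reactants minus products:
= [2·(-4162.9)] − [2·(-393.5) + 1·(-285.8) + 1·(-1559.7) + 2·(-2877.4)]
= 61.5 kJ/mol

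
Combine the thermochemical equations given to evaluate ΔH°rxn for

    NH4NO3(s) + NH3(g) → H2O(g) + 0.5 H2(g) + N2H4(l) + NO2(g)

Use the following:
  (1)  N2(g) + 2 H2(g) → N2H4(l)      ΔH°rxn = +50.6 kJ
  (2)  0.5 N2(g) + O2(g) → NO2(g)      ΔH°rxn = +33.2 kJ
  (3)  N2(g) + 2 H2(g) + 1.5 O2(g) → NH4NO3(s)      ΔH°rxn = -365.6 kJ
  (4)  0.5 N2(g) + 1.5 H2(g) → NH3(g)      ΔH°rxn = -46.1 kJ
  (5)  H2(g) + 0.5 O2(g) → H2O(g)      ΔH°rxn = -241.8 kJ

(1) as written: +50.6 kJ
(2) as written: +33.2 kJ
(3) reversed: +365.6 kJ
(4) reversed: +46.1 kJ
(5) as written: -241.8 kJ
ΔH°rxn = (1)·(+50.6) + (1)·(+33.2) + (-1)·(-365.6) + (-1)·(-46.1) + (1)·(-241.8) = 253.7 kJ

ΔH°rxn = 253.7 kJ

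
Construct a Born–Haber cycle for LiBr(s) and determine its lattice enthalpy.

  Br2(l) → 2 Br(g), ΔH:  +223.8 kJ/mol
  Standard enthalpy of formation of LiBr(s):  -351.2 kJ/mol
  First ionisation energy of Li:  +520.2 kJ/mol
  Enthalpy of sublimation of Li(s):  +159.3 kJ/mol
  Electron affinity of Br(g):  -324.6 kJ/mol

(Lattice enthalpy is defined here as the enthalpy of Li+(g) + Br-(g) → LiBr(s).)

U = -818.0 kJ/mol

ΔHf° = 1·ΔHsub + 1·(ΣIE) + 1/2·D(Br2) + 1·EA + U
-351.2 = 1·(+159.3) + 1·(+520.2) + 1/2·(+223.8) + 1·(-324.6) + U
U = -351.2 − (+466.8) = -818.0 kJ/mol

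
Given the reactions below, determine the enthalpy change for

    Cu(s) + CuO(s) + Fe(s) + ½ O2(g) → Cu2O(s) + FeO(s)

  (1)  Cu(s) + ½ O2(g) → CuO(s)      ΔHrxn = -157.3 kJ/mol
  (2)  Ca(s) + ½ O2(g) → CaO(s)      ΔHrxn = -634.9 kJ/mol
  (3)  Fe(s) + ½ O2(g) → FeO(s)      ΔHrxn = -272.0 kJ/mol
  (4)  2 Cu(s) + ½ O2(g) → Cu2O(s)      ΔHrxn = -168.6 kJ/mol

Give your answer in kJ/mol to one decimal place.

(1) reversed: +157.3 kJ/mol
(2): not needed.
(3) as written: -272.0 kJ/mol
(4) as written: -168.6 kJ/mol
By Hess's law, ΔHrxn = (+157.3) + (-272.0) + (-168.6) = -283.3 kJ/mol

ΔHrxn = -283.3 kJ/mol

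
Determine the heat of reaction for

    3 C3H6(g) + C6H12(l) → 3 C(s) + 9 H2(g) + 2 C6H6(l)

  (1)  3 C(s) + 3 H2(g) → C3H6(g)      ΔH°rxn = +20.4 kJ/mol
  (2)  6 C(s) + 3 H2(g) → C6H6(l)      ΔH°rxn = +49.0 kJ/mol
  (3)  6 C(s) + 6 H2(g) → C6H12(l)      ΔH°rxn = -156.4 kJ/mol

ΔH°rxn = 193.2 kJ/mol

(1) reversed and × 3 (reverse to put C3H6(g) on the reactant side; scale by 3 for the 3 C3H6(g)): (-3)·(+20.4) = -61.2 kJ/mol
(2) × 2 (scale by 2 for the 2 C6H6(l)): (2)·(+49.0) = +98.0 kJ/mol
(3) reversed (C6H12(l) must end up as a reactant): +156.4 kJ/mol
By Hess's law, ΔH°rxn = (-3)·(+20.4) + (2)·(+49.0) + (-1)·(-156.4) = 193.2 kJ/mol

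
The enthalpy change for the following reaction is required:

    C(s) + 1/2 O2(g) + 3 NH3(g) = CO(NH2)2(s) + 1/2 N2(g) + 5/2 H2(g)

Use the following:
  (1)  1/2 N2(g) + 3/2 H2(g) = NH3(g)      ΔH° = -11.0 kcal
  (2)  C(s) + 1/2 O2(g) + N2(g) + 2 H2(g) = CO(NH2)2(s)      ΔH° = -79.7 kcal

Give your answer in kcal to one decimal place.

ΔH° = -46.7 kcal

(1) reversed and × 3 (reverse to put NH3(g) on the reactant side; ×3 to match 3 NH3(g) in the target): (-3)·(-11.0) = +33.0 kcal
(2) as written (CO(NH2)2(s) already on the product side): -79.7 kcal
By Hess's law, ΔH° = (-3)·(-11.0) + (1)·(-79.7) = -46.7 kcal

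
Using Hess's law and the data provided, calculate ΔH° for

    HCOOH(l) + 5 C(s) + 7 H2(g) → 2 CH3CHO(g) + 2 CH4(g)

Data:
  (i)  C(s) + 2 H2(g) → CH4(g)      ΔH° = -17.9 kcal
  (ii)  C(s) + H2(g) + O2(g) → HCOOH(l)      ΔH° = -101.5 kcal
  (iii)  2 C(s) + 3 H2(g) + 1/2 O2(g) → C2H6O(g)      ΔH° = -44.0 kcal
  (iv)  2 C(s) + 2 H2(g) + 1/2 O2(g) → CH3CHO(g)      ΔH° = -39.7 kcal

ΔH° = -13.7 kcal

(i) × 2: (2)·(-17.9) = -35.8 kcal
(ii) reversed: +101.5 kcal
(iii): not needed.
(iv) × 2: (2)·(-39.7) = -79.4 kcal
ΔH° = (2)·(-17.9) + (-1)·(-101.5) + (2)·(-39.7) = -13.7 kcal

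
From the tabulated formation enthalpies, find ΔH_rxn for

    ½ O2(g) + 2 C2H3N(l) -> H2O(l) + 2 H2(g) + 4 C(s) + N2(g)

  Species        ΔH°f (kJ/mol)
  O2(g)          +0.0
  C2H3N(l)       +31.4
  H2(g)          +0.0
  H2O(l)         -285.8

ΔH_rxn = -348.6 kJ/mol

Products: 1·(-285.8) + 2·(+0.0) + 4·(+0.0) + 1·(+0.0) = -285.8
Reactants: 1/2·(+0.0) + 2·(+31.4) = +62.8
ΔH_rxn = (-285.8) − (+62.8) = -348.6 kJ/mol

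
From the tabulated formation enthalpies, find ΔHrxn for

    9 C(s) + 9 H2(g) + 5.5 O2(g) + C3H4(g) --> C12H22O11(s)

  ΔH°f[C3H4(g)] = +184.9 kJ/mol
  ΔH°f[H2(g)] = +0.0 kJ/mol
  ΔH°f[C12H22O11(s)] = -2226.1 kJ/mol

ΔHrxn = -2411.0 kJ/mol

Products: 1·(-2226.1) = -2226.1
Reactants: 9·(+0.0) + 9·(+0.0) + 11/2·(+0.0) + 1·(+184.9) = +184.9
ΔHrxn = (-2226.1) − (+184.9) = -2411.0 kJ/mol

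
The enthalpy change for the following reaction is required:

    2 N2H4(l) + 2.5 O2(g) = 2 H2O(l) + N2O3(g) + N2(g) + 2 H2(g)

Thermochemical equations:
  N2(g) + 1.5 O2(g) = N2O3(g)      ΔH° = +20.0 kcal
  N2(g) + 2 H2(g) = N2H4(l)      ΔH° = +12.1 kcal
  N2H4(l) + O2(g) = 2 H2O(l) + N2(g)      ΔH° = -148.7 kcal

ΔH° = -140.8 kcal

equation 1 as written (N2O3(g) already on the product side): +20.0 kcal
equation 2 reversed (H2(g) must end up as a product): -12.1 kcal
equation 3 as written (H2O(l) already on the product side): -148.7 kcal
ΔH° = (1)·(+20.0) + (-1)·(+12.1) + (1)·(-148.7) = -140.8 kcal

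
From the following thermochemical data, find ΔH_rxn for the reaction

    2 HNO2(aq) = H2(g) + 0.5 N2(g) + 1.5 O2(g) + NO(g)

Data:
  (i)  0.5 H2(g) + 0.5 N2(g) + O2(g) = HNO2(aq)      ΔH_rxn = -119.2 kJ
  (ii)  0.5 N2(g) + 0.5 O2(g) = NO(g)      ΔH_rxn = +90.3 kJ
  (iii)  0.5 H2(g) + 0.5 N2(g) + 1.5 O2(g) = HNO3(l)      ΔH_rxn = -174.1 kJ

(i) reversed and × 2 (reverse to put HNO2(aq) on the reactant side; scale by 2 for the 2 HNO2(aq)): (-2)·(-119.2) = +238.4 kJ
(ii) as written (NO(g) already on the product side): +90.3 kJ
(iii): not needed (HNO3(l) appears nowhere else).
Since enthalpy is a state function, ΔH_rxn = (-2)·(-119.2) + (1)·(+90.3) = 328.7 kJ

ΔH_rxn = 328.7 kJ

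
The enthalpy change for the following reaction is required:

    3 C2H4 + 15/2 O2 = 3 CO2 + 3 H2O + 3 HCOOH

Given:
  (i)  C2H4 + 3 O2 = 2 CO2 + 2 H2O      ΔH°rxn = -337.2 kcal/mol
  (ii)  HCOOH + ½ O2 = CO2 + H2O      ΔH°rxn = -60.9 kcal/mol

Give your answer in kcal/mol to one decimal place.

(i) × 3 (×3 to match 3 C2H4 in the target): (3)·(-337.2) = -1011.6 kcal/mol
(ii) reversed and × 3 (reverse to put HCOOH on the product side; scale by 3 for the 3 HCOOH): (-3)·(-60.9) = +182.7 kcal/mol
Summing the manipulated equations, ΔH°rxn = (-1011.6) + (+182.7) = -828.9 kcal/mol

ΔH°rxn = -828.9 kcal/mol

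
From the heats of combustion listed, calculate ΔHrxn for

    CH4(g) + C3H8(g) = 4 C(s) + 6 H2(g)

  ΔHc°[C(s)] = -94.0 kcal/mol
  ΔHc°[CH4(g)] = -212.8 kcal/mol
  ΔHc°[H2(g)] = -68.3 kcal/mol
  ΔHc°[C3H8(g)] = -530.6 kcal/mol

ΔHrxn = 42.4 kcal/mol

Using ΔH = Σ nΔHc°(reactants) − Σ nΔHc°(products):
= [1·(-212.8) + 1·(-530.6)] − [4·(-94.0) + 6·(-68.3)]
= 42.4 kcal/mol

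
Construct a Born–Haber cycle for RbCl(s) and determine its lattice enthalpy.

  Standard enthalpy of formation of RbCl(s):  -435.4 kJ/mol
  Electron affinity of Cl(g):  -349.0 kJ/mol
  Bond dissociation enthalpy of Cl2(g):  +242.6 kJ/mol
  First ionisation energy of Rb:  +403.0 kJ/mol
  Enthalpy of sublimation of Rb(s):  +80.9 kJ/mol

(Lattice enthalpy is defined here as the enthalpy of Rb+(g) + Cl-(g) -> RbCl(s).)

ΔHf° = 1·ΔHsub + 1·(ΣIE) + 1/2·D(Cl2) + 1·EA + U
-435.4 = 1·(+80.9) + 1·(+403.0) + 1/2·(+242.6) + 1·(-349.0) + U
U = -435.4 − (+256.2) = -691.6 kJ/mol

U = -691.6 kJ/mol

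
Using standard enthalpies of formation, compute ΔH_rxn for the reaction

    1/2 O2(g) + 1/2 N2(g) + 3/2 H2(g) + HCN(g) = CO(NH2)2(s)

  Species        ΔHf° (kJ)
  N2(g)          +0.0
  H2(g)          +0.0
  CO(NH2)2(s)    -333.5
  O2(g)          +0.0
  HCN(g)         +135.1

ΔH_rxn = -468.6 kJ

Products: 1·(-333.5) = -333.5
Reactants: 1/2·(+0.0) + 1/2·(+0.0) + 3/2·(+0.0) + 1·(+135.1) = +135.1
ΔH_rxn = (-333.5) − (+135.1) = -468.6 kJ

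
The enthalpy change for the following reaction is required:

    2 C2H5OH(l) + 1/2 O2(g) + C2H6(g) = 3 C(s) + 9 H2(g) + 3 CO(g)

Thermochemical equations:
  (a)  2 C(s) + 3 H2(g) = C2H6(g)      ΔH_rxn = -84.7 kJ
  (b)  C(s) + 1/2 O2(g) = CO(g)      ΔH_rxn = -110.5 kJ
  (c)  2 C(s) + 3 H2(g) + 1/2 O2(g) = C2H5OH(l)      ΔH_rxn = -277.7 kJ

ΔH_rxn = 308.6 kJ

(a) reversed (C2H6(g) must end up as a reactant): +84.7 kJ
(b) × 3 (×3 to match 3 CO(g) in the target): (3)·(-110.5) = -331.5 kJ
(c) reversed and × 2 (C2H5OH(l) must end up as a reactant; scale by 2 for the 2 C2H5OH(l)): (-2)·(-277.7) = +555.4 kJ
Since enthalpy is a state function, ΔH_rxn = (-1)·(-84.7) + (3)·(-110.5) + (-2)·(-277.7) = 308.6 kJ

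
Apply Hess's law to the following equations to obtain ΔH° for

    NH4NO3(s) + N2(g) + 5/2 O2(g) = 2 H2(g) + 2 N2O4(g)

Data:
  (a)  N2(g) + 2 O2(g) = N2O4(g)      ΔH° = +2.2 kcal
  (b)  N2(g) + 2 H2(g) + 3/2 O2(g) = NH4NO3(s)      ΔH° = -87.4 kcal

(a) × 2 (scale by 2 for the 2 N2O4(g)): (2)·(+2.2) = +4.4 kcal
(b) reversed (reverse to put NH4NO3(s) on the reactant side): +87.4 kcal
ΔH° = (2)·(+2.2) + (-1)·(-87.4) = 91.8 kcal

ΔH° = 91.8 kcal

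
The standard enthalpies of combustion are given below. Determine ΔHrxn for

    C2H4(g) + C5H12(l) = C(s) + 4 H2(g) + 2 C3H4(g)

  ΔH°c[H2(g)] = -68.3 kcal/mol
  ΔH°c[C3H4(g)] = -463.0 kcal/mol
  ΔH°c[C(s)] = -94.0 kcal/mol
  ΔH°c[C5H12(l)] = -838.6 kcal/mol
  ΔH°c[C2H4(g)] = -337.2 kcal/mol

Using ΔH = Σ nΔHc°(reactants) − Σ nΔHc°(products):
= [1·(-337.2) + 1·(-838.6)] − [1·(-94.0) + 4·(-68.3) + 2·(-463.0)]
= 117.4 kcal/mol

ΔHrxn = 117.4 kcal/mol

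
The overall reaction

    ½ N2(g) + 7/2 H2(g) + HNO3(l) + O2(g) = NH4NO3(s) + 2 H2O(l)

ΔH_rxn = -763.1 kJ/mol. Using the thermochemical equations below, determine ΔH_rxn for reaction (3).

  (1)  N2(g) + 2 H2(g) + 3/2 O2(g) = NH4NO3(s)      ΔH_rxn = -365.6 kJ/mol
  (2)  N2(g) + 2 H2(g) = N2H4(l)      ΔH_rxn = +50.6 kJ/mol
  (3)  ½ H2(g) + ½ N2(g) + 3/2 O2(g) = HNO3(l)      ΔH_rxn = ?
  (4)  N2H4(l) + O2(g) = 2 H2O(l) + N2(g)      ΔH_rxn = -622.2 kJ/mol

ΔH_rxn = -174.1 kJ/mol

(1) as written (NH4NO3(s) already on the product side): -365.6 kJ/mol
(2) as written: +50.6 kJ/mol
(3) reversed (reverse to put HNO3(l) on the reactant side): contributes −x
(4) as written (H2O(l) already on the product side): -622.2 kJ/mol
-763.1 = (-365.6) + (+50.6) + (-622.2) − x
x = (-763.1 − (-937.2)) / (-1) = -174.1 kJ/mol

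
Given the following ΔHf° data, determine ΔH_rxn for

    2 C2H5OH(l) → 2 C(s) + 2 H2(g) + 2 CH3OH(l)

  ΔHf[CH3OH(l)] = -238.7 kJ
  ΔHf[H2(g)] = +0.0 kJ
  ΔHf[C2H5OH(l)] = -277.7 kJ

Products: 2·(+0.0) + 2·(+0.0) + 2·(-238.7) = -477.4
Reactants: 2·(-277.7) = -555.4
ΔH_rxn = (-477.4) − (-555.4) = 78.0 kJ

ΔH_rxn = 78.0 kJ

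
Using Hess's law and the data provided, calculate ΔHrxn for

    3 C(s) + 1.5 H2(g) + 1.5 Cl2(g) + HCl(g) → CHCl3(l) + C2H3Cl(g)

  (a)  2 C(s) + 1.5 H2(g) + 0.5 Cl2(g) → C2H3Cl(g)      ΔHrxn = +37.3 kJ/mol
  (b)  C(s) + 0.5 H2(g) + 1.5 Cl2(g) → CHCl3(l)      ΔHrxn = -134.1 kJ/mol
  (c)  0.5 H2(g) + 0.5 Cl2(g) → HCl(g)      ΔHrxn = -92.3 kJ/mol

ΔHrxn = -4.5 kJ/mol

(a) as written (C2H3Cl(g) already on the product side): +37.3 kJ/mol
(b) as written (CHCl3(l) already on the product side): -134.1 kJ/mol
(c) reversed (HCl(g) must end up as a reactant): +92.3 kJ/mol
Since enthalpy is a state function, ΔHrxn = (+37.3) + (-134.1) + (+92.3) = -4.5 kJ/mol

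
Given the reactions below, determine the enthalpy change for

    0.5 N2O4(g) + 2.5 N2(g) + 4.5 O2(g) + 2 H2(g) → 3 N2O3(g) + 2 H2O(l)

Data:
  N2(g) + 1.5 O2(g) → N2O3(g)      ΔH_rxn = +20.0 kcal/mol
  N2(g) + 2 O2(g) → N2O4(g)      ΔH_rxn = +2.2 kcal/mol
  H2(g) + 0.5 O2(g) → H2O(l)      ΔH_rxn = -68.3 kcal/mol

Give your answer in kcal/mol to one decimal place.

equation 1 × 3 (scale by 3 for the 3 N2O3(g)): (3)·(+20.0) = +60.0 kcal/mol
equation 2 reversed and × 1/2 (reverse to put N2O4(g) on the reactant side; ×1/2 to match 1/2 N2O4(g) in the target): (-1/2)·(+2.2) = -1.1 kcal/mol
equation 3 × 2 (scale by 2 for the 2 H2O(l)): (2)·(-68.3) = -136.6 kcal/mol
Since enthalpy is a state function, ΔH_rxn = (+60.0) + (-1.1) + (-136.6) = -77.7 kcal/mol

ΔH_rxn = -77.7 kcal/mol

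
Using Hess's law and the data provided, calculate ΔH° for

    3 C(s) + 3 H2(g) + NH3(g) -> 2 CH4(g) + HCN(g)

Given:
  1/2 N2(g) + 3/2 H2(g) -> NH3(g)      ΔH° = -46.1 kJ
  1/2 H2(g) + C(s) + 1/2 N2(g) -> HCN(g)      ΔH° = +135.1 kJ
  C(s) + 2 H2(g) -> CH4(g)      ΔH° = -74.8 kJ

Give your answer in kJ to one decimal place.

equation 1 reversed: +46.1 kJ
equation 2 as written: +135.1 kJ
equation 3 × 2: (2)·(-74.8) = -149.6 kJ
Combining the equations, ΔH° = (-1)·(-46.1) + (1)·(+135.1) + (2)·(-74.8) = 31.6 kJ

ΔH° = 31.6 kJ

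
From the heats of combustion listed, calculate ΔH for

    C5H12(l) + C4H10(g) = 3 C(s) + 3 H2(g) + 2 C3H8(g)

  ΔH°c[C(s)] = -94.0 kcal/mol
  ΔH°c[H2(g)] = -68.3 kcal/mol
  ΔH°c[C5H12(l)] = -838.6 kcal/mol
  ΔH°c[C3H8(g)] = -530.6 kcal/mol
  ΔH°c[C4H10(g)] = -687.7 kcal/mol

With combustion enthalpies, reactants minus products:
= [1·(-838.6) + 1·(-687.7)] − [3·(-94.0) + 3·(-68.3) + 2·(-530.6)]
= 21.8 kcal/mol

ΔH = 21.8 kcal/mol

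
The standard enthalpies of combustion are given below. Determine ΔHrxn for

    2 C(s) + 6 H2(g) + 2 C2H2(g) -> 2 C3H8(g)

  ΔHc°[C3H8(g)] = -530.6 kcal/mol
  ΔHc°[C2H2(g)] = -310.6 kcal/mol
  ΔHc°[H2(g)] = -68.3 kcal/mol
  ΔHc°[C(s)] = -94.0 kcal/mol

Using ΔH = Σ nΔHc°(reactants) − Σ nΔHc°(products):
= [2·(-94.0) + 6·(-68.3) + 2·(-310.6)] − [2·(-530.6)]
= -157.8 kcal/mol

ΔHrxn = -157.8 kcal/mol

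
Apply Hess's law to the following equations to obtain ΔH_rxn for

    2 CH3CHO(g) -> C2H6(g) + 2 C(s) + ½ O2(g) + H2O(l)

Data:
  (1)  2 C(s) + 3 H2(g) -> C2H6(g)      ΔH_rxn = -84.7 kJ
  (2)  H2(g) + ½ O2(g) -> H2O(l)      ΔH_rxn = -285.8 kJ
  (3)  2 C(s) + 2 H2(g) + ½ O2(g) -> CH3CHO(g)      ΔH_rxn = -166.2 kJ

ΔH_rxn = -38.1 kJ

(1) as written (C2H6(g) already on the product side): -84.7 kJ
(2) as written (H2O(l) already on the product side): -285.8 kJ
(3) reversed and × 2 (CH3CHO(g) must end up as a reactant; scale by 2 for the 2 CH3CHO(g)): (-2)·(-166.2) = +332.4 kJ
Combining the equations, ΔH_rxn = (-84.7) + (-285.8) + (+332.4) = -38.1 kJ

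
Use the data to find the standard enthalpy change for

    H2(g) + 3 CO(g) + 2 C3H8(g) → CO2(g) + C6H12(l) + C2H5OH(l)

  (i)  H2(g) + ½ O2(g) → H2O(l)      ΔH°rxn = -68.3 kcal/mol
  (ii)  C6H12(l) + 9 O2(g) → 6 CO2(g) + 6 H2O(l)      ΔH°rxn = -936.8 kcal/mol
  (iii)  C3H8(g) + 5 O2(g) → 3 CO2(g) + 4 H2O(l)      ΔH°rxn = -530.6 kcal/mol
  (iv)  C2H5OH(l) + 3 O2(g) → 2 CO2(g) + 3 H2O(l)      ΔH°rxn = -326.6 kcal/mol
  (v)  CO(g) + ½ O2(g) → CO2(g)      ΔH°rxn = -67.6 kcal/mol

(i) as written (H2(g) already on the reactant side): -68.3 kcal/mol
(ii) reversed (C6H12(l) must end up as a product): +936.8 kcal/mol
(iii) × 2 (×2 to match 2 C3H8(g) in the target): (2)·(-530.6) = -1061.2 kcal/mol
(iv) reversed (C2H5OH(l) must end up as a product): +326.6 kcal/mol
(v) × 3 (×3 to match 3 CO(g) in the target): (3)·(-67.6) = -202.8 kcal/mol
Combining the equations, ΔH°rxn = (1)·(-68.3) + (-1)·(-936.8) + (2)·(-530.6) + (-1)·(-326.6) + (3)·(-67.6) = -68.9 kcal/mol

ΔH°rxn = -68.9 kcal/mol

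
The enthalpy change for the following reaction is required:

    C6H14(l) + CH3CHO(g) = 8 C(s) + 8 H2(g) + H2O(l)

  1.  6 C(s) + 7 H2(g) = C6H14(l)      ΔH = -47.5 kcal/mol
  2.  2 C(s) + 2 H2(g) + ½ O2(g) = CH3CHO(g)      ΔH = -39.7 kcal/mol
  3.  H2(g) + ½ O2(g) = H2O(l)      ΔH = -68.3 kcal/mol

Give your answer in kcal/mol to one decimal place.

ΔH = 18.9 kcal/mol

eq. 1 reversed (C6H14(l) must end up as a reactant): +47.5 kcal/mol
eq. 2 reversed (CH3CHO(g) must end up as a reactant): +39.7 kcal/mol
eq. 3 as written (H2O(l) already on the product side): -68.3 kcal/mol
ΔH = (-1)·(-47.5) + (-1)·(-39.7) + (1)·(-68.3) = 18.9 kcal/mol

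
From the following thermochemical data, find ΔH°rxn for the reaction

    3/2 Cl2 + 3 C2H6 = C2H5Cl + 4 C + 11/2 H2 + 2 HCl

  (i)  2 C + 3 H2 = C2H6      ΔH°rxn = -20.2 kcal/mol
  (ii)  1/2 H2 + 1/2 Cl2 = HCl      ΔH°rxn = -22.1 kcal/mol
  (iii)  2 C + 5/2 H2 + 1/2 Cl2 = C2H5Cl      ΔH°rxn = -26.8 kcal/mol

ΔH°rxn = -10.4 kcal/mol

(i) reversed and × 3: (-3)·(-20.2) = +60.6 kcal/mol
(ii) × 2: (2)·(-22.1) = -44.2 kcal/mol
(iii) as written: -26.8 kcal/mol
Summing the manipulated equations, ΔH°rxn = (+60.6) + (-44.2) + (-26.8) = -10.4 kcal/mol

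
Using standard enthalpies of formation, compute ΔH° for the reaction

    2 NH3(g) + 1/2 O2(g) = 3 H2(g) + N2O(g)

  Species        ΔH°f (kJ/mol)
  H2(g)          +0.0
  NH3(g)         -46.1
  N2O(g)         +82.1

Products: 3·(+0.0) + 1·(+82.1) = +82.1
Reactants: 2·(-46.1) + 1/2·(+0.0) = -92.2
ΔH° = (+82.1) − (-92.2) = 174.3 kJ/mol

ΔH° = 174.3 kJ/mol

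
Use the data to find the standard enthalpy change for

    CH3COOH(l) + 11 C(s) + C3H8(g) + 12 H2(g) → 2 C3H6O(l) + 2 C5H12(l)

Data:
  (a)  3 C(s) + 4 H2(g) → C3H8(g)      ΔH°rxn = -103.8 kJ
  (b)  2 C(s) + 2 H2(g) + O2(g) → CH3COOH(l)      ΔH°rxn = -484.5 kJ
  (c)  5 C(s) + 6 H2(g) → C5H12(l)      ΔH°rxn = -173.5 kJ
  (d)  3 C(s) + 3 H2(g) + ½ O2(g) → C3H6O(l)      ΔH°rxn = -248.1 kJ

(a) reversed: +103.8 kJ
(b) reversed: +484.5 kJ
(c) × 2: (2)·(-173.5) = -347.0 kJ
(d) × 2: (2)·(-248.1) = -496.2 kJ
Since enthalpy is a state function, ΔH°rxn = (-1)·(-103.8) + (-1)·(-484.5) + (2)·(-173.5) + (2)·(-248.1) = -254.9 kJ

ΔH°rxn = -254.9 kJ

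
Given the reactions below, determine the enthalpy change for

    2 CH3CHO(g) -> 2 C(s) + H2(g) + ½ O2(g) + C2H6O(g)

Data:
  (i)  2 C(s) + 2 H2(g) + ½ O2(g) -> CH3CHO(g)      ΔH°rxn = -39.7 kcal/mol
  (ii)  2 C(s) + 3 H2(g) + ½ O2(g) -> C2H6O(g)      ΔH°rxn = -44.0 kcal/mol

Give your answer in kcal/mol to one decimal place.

ΔH°rxn = 35.4 kcal/mol

(i) reversed and × 2: (-2)·(-39.7) = +79.4 kcal/mol
(ii) as written: -44.0 kcal/mol
ΔH°rxn = (-2)·(-39.7) + (1)·(-44.0) = 35.4 kcal/mol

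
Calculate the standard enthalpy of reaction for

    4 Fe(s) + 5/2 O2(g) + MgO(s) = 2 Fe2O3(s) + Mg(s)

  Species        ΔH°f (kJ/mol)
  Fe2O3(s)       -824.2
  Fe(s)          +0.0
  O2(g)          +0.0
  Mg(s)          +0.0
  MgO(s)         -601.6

ΔH_rxn = -1046.8 kJ/mol

ΔH°rxn = Σ nΔHf°(products) − Σ nΔHf°(reactants).
Products: 2·(-824.2) + 1·(+0.0) = -1648.4
Reactants: 4·(+0.0) + 5/2·(+0.0) + 1·(-601.6) = -601.6
ΔH_rxn = (-1648.4) − (-601.6) = -1046.8 kJ/mol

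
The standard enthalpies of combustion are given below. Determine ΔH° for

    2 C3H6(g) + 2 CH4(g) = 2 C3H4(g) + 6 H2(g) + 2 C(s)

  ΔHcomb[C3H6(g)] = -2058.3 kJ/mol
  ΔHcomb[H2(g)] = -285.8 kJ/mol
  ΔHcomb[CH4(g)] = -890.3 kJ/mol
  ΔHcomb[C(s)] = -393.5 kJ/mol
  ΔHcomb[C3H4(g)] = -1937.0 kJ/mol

ΔH° = 478.6 kJ/mol

Using ΔH = Σ nΔHc°(reactants) − Σ nΔHc°(products):
= [2·(-2058.3) + 2·(-890.3)] − [2·(-1937.0) + 6·(-285.8) + 2·(-393.5)]
= 478.6 kJ/mol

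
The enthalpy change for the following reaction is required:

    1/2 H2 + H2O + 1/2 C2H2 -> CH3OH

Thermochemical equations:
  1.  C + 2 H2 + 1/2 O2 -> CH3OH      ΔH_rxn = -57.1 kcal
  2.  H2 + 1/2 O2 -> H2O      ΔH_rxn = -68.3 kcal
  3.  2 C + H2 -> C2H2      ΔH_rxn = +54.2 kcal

ΔH_rxn = -15.9 kcal

eq. 1 as written: -57.1 kcal
eq. 2 reversed: +68.3 kcal
eq. 3 reversed and × 1/2: (-1/2)·(+54.2) = -27.1 kcal
Summing the manipulated equations, ΔH_rxn = (1)·(-57.1) + (-1)·(-68.3) + (-1/2)·(+54.2) = -15.9 kcal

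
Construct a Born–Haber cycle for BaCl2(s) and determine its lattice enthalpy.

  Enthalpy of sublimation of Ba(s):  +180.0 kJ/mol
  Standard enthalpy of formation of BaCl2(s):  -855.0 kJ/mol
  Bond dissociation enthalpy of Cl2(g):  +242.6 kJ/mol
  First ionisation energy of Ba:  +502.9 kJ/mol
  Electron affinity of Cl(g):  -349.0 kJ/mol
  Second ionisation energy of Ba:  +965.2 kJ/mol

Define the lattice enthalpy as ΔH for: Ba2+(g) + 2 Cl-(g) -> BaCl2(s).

U = -2047.7 kJ/mol

ΔHf° = 1·ΔHsub + 1·(ΣIE) + 1·D(Cl2) + 2·EA + U
-855.0 = 1·(+180.0) + 1·(+1468.1) + 1·(+242.6) + 2·(-349.0) + U
U = -855.0 − (+1192.7) = -2047.7 kJ/mol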